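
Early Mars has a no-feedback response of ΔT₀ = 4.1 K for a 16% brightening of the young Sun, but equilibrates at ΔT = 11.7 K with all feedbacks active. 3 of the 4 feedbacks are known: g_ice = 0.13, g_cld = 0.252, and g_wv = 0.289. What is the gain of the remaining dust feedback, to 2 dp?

Amplification A = ΔT/ΔT₀ = 11.7/4.1 = 2.854.
Total gain g = 1 − 1/A = 1 − 1/2.854 = 0.6496.
Known gains sum to 0.13 + 0.252 + 0.289 = 0.671.
g_dust = 0.6496 − 0.671 = -0.02.

-0.02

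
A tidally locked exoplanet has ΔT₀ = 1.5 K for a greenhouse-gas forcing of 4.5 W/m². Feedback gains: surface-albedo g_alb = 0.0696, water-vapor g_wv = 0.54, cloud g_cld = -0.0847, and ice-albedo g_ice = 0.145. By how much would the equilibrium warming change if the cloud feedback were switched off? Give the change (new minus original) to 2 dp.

1.57 K

Original: g = 0.6699, ΔT = 1.5/(1−0.6699) = 4.5441 K.
Without cloud: g' = 0.7546, ΔT' = 1.5/(1−0.7546) = 6.1125 K.
Change = 6.1125 − 4.5441 = 1.57 K.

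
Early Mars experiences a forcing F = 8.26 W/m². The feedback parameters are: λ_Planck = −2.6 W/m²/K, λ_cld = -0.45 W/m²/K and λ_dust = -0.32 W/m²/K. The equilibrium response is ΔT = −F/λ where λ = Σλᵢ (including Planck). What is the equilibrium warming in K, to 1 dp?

Net feedback parameter λ = (−2.6) + (-0.45) + (-0.32) = -3.37 W/m²/K.
ΔT = −F/λ = −8.26/(-3.37) = 2.5 K.

2.5 K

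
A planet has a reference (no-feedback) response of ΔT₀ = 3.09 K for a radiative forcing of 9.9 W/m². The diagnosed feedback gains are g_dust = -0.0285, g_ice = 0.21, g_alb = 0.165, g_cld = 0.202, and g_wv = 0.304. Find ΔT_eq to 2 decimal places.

Total gain g = -0.0285 + 0.21 + 0.165 + 0.202 + 0.304 = 0.8525.
Amplification A = 1/(1 − 0.8525) = 6.78.
ΔT = 3.09 × 6.78 = 20.95 K.

20.95 K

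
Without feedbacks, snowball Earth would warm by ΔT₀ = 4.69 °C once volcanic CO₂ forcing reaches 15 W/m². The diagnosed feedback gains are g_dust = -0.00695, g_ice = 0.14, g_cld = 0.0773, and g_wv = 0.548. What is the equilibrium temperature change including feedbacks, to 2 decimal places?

19.41 °C

Total gain g = -0.00695 + 0.14 + 0.0773 + 0.548 = 0.75835.
Amplification A = 1/(1 − 0.75835) = 4.138.
ΔT = 4.69 × 4.138 = 19.41 °C.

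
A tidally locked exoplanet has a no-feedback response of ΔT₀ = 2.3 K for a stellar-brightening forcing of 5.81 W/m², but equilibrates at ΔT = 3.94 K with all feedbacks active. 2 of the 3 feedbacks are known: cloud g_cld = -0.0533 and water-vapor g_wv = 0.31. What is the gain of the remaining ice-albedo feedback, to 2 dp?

Amplification A = ΔT/ΔT₀ = 3.94/2.3 = 1.713.
Total gain g = 1 − 1/A = 1 − 1/1.713 = 0.4162.
Known gains sum to -0.0533 + 0.31 = 0.2567.
g_ice = 0.4162 − 0.2567 = 0.16.

0.16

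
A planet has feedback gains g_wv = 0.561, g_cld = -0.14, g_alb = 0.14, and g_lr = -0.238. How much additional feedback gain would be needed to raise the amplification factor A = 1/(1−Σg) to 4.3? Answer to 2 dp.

0.44

Current total gain = 0.323.
Target gain for A = 4.3: g* = 1 − 1/4.3 = 0.7674.
Additional gain needed = 0.7674 − 0.323 = 0.44.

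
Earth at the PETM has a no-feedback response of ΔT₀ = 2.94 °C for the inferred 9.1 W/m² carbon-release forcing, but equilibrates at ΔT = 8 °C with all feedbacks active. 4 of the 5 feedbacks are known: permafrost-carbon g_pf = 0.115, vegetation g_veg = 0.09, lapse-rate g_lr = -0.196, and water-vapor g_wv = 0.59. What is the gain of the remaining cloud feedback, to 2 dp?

Amplification A = ΔT/ΔT₀ = 8/2.94 = 2.721.
Total gain g = 1 − 1/A = 1 − 1/2.721 = 0.6325.
Known gains sum to 0.115 + 0.09 − 0.196 + 0.59 = 0.599.
g_cld = 0.6325 − 0.599 = 0.03.

0.03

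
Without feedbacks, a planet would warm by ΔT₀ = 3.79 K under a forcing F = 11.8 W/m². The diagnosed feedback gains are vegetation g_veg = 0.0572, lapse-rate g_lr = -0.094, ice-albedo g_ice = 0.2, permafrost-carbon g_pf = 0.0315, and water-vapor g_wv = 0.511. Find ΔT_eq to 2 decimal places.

12.88 K

Total gain g = 0.0572 − 0.094 + 0.2 + 0.0315 + 0.511 = 0.7057.
Amplification A = 1/(1 − 0.7057) = 3.398.
ΔT = 3.79 × 3.398 = 12.88 K.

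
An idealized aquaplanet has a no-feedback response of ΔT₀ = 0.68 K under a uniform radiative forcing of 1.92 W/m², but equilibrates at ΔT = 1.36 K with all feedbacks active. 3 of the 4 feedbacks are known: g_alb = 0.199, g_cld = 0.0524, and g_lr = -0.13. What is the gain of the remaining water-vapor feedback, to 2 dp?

Amplification A = ΔT/ΔT₀ = 1.36/0.68 = 2.
Total gain g = 1 − 1/A = 1 − 1/2 = 0.5.
Known gains sum to 0.199 + 0.0524 − 0.13 = 0.1214.
g_wv = 0.5 − 0.1214 = 0.38.

0.38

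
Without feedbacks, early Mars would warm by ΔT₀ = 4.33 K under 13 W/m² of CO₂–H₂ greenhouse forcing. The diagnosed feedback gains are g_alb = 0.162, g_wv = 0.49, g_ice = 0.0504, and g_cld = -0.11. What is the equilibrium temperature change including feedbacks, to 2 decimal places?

Total gain g = 0.162 + 0.49 + 0.0504 − 0.11 = 0.5924.
Amplification A = 1/(1 − 0.5924) = 2.453.
ΔT = 4.33 × 2.453 = 10.62 K.

10.62 K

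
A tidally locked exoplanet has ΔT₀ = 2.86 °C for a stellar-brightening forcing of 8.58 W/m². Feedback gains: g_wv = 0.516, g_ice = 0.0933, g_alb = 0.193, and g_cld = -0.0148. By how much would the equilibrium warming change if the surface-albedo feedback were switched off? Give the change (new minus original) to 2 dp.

Original: g = 0.7875, ΔT = 2.86/(1−0.7875) = 13.4588 °C.
Without surface-albedo: g' = 0.5945, ΔT' = 2.86/(1−0.5945) = 7.0530 °C.
Change = 7.0530 − 13.4588 = -6.41 °C.

-6.41 °C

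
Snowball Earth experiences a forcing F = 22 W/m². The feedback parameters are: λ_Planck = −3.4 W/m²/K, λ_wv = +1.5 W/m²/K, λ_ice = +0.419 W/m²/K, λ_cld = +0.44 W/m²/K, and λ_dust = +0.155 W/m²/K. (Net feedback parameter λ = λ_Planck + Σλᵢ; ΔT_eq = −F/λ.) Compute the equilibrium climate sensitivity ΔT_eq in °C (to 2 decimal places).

24.83 °C

Net feedback parameter λ = (−3.4) + (+1.5) + (+0.419) + (+0.44) + (+0.155) = -0.886 W/m²/K.
ΔT = −F/λ = −22/(-0.886) = 24.83 °C.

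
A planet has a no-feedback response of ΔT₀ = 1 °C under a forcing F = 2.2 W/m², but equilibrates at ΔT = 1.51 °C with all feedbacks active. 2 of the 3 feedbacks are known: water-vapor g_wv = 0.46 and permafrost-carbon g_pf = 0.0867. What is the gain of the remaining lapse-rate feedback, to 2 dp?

-0.21

Amplification A = ΔT/ΔT₀ = 1.51/1 = 1.51.
Total gain g = 1 − 1/A = 1 − 1/1.51 = 0.3377.
Known gains sum to 0.46 + 0.0867 = 0.5467.
g_lr = 0.3377 − 0.5467 = -0.21.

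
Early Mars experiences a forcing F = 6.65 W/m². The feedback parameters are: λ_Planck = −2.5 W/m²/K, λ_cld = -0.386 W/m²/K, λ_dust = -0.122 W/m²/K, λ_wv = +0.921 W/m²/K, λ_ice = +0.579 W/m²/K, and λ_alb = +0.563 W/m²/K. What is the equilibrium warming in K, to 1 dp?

Net feedback parameter λ = (−2.5) + (-0.386) + (-0.122) + (+0.921) + (+0.579) + (+0.563) = -0.945 W/m²/K.
ΔT = −F/λ = −6.65/(-0.945) = 7.0 K.

7.0 K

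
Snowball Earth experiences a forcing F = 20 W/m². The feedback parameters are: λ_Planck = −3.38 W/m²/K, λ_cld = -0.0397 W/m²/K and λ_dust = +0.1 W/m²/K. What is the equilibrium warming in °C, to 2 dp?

6.02 °C

Net feedback parameter λ = (−3.38) + (-0.0397) + (+0.1) = -3.3197 W/m²/K.
ΔT = −F/λ = −20/(-3.3197) = 6.02 °C.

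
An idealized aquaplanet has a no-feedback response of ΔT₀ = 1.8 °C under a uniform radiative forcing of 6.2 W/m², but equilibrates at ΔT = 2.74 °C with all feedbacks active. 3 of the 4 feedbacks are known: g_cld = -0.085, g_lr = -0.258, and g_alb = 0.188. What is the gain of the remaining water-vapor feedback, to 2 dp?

Amplification A = ΔT/ΔT₀ = 2.74/1.8 = 1.522.
Total gain g = 1 − 1/A = 1 − 1/1.522 = 0.343.
Known gains sum to -0.085 − 0.258 + 0.188 = -0.155.
g_wv = 0.343 + 0.155 = 0.50.

0.50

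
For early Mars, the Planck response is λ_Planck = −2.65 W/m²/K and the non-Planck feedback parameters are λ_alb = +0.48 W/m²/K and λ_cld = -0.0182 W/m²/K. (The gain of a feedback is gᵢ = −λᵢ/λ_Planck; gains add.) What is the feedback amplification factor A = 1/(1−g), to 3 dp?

1.211

Convert to gains: g_alb = 0.48/2.65 = 0.1811; g_cld = -0.0182/2.65 = -0.006868.
Total gain g = 0.174232.
A = 1/(1 − 0.174232) = 1.211.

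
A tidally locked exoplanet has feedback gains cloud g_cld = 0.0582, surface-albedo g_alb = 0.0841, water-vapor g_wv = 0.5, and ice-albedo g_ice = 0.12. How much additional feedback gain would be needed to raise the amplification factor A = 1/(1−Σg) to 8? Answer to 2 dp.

Current total gain = 0.7623.
Target gain for A = 8: g* = 1 − 1/8 = 0.875.
Additional gain needed = 0.875 − 0.7623 = 0.11.

0.11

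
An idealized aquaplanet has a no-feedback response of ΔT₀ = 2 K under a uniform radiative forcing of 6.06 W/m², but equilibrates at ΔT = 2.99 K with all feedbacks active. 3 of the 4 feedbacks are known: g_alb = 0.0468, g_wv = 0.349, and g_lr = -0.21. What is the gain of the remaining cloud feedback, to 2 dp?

0.15

Amplification A = ΔT/ΔT₀ = 2.99/2 = 1.495.
Total gain g = 1 − 1/A = 1 − 1/1.495 = 0.3311.
Known gains sum to 0.0468 + 0.349 − 0.21 = 0.1858.
g_cld = 0.3311 − 0.1858 = 0.15.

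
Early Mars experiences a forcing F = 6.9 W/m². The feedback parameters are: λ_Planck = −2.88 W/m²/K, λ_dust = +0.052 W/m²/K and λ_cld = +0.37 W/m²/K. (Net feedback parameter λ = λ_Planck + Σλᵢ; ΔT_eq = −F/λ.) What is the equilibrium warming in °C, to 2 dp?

2.81 °C

Net feedback parameter λ = (−2.88) + (+0.052) + (+0.37) = -2.458 W/m²/K.
ΔT = −F/λ = −6.9/(-2.458) = 2.81 °C.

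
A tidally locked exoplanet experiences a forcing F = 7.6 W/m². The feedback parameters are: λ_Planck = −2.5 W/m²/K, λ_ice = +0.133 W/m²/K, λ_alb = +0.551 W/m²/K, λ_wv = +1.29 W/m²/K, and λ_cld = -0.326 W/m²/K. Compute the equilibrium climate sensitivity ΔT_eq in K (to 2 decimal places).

8.92 K

Net feedback parameter λ = (−2.5) + (+0.133) + (+0.551) + (+1.29) + (-0.326) = -0.852 W/m²/K.
ΔT = −F/λ = −7.6/(-0.852) = 8.92 K.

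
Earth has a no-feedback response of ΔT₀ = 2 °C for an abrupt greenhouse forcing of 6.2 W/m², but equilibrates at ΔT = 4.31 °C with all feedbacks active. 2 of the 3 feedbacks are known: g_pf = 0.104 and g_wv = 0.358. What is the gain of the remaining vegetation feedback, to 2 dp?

Amplification A = ΔT/ΔT₀ = 4.31/2 = 2.155.
Total gain g = 1 − 1/A = 1 − 1/2.155 = 0.536.
Known gains sum to 0.104 + 0.358 = 0.462.
g_veg = 0.536 − 0.462 = 0.07.

0.07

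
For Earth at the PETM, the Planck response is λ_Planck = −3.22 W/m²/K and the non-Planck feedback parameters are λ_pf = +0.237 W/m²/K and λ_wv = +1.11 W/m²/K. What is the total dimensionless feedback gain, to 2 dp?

0.42

Convert to gains: g_pf = 0.237/3.22 = 0.0736; g_wv = 1.11/3.22 = 0.3447.
Total gain g = 0.4183.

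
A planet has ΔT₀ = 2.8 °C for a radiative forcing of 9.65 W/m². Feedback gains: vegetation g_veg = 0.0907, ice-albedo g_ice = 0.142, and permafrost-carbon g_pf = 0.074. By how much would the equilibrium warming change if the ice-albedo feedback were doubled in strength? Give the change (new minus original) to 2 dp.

Original: g = 0.3067, ΔT = 2.8/(1−0.3067) = 4.0387 °C.
With doubled ice-albedo: g' = 0.4487, ΔT' = 2.8/(1−0.4487) = 5.0789 °C.
Change = 5.0789 − 4.0387 = 1.04 °C.

1.04 °C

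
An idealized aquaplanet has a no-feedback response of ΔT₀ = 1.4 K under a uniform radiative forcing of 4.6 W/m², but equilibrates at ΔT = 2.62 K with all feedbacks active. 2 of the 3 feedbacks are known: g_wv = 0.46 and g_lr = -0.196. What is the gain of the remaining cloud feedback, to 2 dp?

Amplification A = ΔT/ΔT₀ = 2.62/1.4 = 1.871.
Total gain g = 1 − 1/A = 1 − 1/1.871 = 0.4655.
Known gains sum to 0.46 − 0.196 = 0.264.
g_cld = 0.4655 − 0.264 = 0.20.

0.20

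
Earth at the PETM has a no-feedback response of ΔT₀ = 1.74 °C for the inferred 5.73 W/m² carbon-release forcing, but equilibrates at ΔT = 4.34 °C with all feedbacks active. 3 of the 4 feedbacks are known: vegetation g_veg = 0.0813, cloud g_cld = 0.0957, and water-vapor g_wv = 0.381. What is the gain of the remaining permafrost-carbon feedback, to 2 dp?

Amplification A = ΔT/ΔT₀ = 4.34/1.74 = 2.494.
Total gain g = 1 − 1/A = 1 − 1/2.494 = 0.599.
Known gains sum to 0.0813 + 0.0957 + 0.381 = 0.558.
g_pf = 0.599 − 0.558 = 0.04.

0.04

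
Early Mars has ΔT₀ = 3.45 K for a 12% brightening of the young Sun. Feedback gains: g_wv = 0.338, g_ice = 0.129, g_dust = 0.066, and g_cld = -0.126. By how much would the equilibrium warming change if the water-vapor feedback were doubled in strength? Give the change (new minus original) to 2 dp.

Original: g = 0.407, ΔT = 3.45/(1−0.407) = 5.8179 K.
With doubled water-vapor: g' = 0.745, ΔT' = 3.45/(1−0.745) = 13.5294 K.
Change = 13.5294 − 5.8179 = 7.71 K.

7.71 K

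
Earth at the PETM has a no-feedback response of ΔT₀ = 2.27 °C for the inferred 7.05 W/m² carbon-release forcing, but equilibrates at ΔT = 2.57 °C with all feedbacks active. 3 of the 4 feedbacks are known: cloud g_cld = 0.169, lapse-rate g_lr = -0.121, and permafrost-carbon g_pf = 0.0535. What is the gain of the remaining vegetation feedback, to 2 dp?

0.02

Amplification A = ΔT/ΔT₀ = 2.57/2.27 = 1.132.
Total gain g = 1 − 1/A = 1 − 1/1.132 = 0.1166.
Known gains sum to 0.169 − 0.121 + 0.0535 = 0.1015.
g_veg = 0.1166 − 0.1015 = 0.02.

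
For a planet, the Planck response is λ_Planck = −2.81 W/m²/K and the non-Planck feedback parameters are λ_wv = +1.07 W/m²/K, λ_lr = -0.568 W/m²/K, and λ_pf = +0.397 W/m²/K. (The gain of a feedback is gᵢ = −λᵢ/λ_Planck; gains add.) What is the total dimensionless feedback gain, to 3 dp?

Convert to gains: g_wv = 1.07/2.81 = 0.3808; g_lr = -0.568/2.81 = -0.2021; g_pf = 0.397/2.81 = 0.1413.
Total gain g = 0.32.

0.320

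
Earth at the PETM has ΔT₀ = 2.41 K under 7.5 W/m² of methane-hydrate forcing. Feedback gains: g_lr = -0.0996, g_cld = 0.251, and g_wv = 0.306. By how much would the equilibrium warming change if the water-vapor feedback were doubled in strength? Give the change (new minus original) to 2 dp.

Original: g = 0.4574, ΔT = 2.41/(1−0.4574) = 4.4416 K.
With doubled water-vapor: g' = 0.7634, ΔT' = 2.41/(1−0.7634) = 10.1860 K.
Change = 10.1860 − 4.4416 = 5.74 K.

5.74 K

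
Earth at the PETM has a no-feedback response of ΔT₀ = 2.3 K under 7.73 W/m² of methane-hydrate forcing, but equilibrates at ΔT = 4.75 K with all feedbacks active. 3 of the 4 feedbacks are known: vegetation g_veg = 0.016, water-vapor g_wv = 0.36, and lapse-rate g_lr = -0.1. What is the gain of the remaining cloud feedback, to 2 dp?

0.24

Amplification A = ΔT/ΔT₀ = 4.75/2.3 = 2.065.
Total gain g = 1 − 1/A = 1 − 1/2.065 = 0.5157.
Known gains sum to 0.016 + 0.36 − 0.1 = 0.276.
g_cld = 0.5157 − 0.276 = 0.24.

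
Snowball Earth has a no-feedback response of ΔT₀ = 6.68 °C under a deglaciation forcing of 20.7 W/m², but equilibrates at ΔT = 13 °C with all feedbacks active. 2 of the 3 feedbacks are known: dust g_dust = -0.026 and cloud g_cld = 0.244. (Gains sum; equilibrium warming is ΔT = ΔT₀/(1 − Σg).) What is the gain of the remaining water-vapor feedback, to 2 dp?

Amplification A = ΔT/ΔT₀ = 13/6.68 = 1.946.
Total gain g = 1 − 1/A = 1 − 1/1.946 = 0.4861.
Known gains sum to -0.026 + 0.244 = 0.218.
g_wv = 0.4861 − 0.218 = 0.27.

0.27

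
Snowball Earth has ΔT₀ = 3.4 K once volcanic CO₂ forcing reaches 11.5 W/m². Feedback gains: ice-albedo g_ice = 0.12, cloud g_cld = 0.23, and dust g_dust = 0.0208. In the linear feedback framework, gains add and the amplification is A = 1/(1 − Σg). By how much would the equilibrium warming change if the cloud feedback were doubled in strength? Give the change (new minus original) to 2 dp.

Original: g = 0.3708, ΔT = 3.4/(1−0.3708) = 5.4037 K.
With doubled cloud: g' = 0.6008, ΔT' = 3.4/(1−0.6008) = 8.5170 K.
Change = 8.5170 − 5.4037 = 3.11 K.

3.11 K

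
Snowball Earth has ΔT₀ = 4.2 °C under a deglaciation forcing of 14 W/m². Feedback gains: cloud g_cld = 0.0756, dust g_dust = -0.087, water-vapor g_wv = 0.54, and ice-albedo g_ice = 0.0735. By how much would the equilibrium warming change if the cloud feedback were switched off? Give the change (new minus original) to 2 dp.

Original: g = 0.6021, ΔT = 4.2/(1−0.6021) = 10.5554 °C.
Without cloud: g' = 0.5265, ΔT' = 4.2/(1−0.5265) = 8.8701 °C.
Change = 8.8701 − 10.5554 = -1.69 °C.

-1.69 °C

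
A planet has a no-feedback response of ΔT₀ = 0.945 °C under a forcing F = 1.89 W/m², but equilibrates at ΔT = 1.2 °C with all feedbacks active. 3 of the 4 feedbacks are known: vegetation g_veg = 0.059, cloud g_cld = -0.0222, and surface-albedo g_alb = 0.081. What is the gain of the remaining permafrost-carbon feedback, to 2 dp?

Amplification A = ΔT/ΔT₀ = 1.2/0.945 = 1.27.
Total gain g = 1 − 1/A = 1 − 1/1.27 = 0.2126.
Known gains sum to 0.059 − 0.0222 + 0.081 = 0.1178.
g_pf = 0.2126 − 0.1178 = 0.09.

0.09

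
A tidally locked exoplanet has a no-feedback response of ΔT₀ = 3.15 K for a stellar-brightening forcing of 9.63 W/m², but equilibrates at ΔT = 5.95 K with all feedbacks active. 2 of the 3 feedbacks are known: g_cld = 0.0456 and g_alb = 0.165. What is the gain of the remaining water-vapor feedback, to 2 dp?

Amplification A = ΔT/ΔT₀ = 5.95/3.15 = 1.889.
Total gain g = 1 − 1/A = 1 − 1/1.889 = 0.4706.
Known gains sum to 0.0456 + 0.165 = 0.2106.
g_wv = 0.4706 − 0.2106 = 0.26.

0.26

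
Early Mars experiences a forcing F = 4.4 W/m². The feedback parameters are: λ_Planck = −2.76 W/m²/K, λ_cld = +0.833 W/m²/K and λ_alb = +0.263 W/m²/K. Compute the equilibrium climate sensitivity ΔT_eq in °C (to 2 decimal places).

2.64 °C

Net feedback parameter λ = (−2.76) + (+0.833) + (+0.263) = -1.664 W/m²/K.
ΔT = −F/λ = −4.4/(-1.664) = 2.64 °C.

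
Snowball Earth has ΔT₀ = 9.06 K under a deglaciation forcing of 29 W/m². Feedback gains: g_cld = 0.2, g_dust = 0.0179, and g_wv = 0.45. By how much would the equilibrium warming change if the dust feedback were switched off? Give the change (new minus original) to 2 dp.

Original: g = 0.6679, ΔT = 9.06/(1−0.6679) = 27.2809 K.
Without dust: g' = 0.65, ΔT' = 9.06/(1−0.65) = 25.8857 K.
Change = 25.8857 − 27.2809 = -1.40 K.

-1.40 K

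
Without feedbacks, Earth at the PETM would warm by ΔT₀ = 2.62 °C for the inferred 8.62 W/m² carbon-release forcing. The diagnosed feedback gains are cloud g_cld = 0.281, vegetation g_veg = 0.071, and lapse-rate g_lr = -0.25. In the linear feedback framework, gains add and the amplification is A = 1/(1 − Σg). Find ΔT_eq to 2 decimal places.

2.92 °C

Total gain g = 0.281 + 0.071 − 0.25 = 0.102.
Amplification A = 1/(1 − 0.102) = 1.114.
ΔT = 2.62 × 1.114 = 2.92 °C.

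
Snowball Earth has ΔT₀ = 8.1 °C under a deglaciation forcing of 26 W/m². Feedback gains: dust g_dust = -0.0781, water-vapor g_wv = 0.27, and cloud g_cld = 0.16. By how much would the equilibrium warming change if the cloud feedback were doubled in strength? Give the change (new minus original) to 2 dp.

Original: g = 0.3519, ΔT = 8.1/(1−0.3519) = 12.4981 °C.
With doubled cloud: g' = 0.5119, ΔT' = 8.1/(1−0.5119) = 16.5950 °C.
Change = 16.5950 − 12.4981 = 4.10 °C.

4.10 °C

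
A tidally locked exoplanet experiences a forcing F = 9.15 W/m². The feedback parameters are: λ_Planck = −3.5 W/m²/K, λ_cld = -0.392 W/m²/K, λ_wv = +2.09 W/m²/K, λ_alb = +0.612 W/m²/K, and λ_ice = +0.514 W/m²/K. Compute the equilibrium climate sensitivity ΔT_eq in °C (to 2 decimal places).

Net feedback parameter λ = (−3.5) + (-0.392) + (+2.09) + (+0.612) + (+0.514) = -0.676 W/m²/K.
ΔT = −F/λ = −9.15/(-0.676) = 13.54 °C.

13.54 °C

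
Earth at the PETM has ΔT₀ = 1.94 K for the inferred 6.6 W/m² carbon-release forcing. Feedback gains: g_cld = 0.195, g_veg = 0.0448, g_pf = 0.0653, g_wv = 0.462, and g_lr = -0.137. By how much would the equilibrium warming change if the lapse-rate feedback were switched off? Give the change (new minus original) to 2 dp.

3.09 K

Original: g = 0.6301, ΔT = 1.94/(1−0.6301) = 5.2447 K.
Without lapse-rate: g' = 0.7671, ΔT' = 1.94/(1−0.7671) = 8.3298 K.
Change = 8.3298 − 5.2447 = 3.09 K.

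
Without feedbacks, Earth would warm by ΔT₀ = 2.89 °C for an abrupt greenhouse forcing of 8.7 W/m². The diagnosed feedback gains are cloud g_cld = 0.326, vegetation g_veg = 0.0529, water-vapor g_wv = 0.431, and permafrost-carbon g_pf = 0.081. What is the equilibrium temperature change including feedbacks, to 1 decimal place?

Total gain g = 0.326 + 0.0529 + 0.431 + 0.081 = 0.8909.
Amplification A = 1/(1 − 0.8909) = 9.166.
ΔT = 2.89 × 9.166 = 26.5 °C.

26.5 °C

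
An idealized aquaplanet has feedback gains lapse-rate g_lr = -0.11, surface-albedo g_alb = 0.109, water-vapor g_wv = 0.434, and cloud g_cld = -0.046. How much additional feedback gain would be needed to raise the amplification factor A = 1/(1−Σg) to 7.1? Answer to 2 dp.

Current total gain = 0.387.
Target gain for A = 7.1: g* = 1 − 1/7.1 = 0.8592.
Additional gain needed = 0.8592 − 0.387 = 0.47.

0.47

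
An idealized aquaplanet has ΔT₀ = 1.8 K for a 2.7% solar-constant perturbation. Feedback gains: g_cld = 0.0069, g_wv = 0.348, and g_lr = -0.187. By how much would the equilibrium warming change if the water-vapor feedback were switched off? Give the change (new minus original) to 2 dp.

-0.64 K

Original: g = 0.1679, ΔT = 1.8/(1−0.1679) = 2.1632 K.
Without water-vapor: g' = -0.1801, ΔT' = 1.8/(1+0.1801) = 1.5253 K.
Change = 1.5253 − 2.1632 = -0.64 K.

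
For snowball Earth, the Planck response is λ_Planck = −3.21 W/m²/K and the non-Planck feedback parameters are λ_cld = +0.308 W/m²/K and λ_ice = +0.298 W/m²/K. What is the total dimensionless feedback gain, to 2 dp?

0.19

Convert to gains: g_cld = 0.308/3.21 = 0.09595; g_ice = 0.298/3.21 = 0.09283.
Total gain g = 0.18878.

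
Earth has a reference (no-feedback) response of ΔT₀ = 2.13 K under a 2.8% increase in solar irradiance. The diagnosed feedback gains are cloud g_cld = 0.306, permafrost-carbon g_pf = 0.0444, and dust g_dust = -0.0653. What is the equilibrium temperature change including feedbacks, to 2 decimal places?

2.98 K

Total gain g = 0.306 + 0.0444 − 0.0653 = 0.2851.
Amplification A = 1/(1 − 0.2851) = 1.399.
ΔT = 2.13 × 1.399 = 2.98 K.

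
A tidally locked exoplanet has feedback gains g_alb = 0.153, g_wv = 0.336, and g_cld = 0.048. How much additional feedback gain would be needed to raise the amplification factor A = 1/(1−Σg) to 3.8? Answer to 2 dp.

Current total gain = 0.537.
Target gain for A = 3.8: g* = 1 − 1/3.8 = 0.7368.
Additional gain needed = 0.7368 − 0.537 = 0.20.

0.20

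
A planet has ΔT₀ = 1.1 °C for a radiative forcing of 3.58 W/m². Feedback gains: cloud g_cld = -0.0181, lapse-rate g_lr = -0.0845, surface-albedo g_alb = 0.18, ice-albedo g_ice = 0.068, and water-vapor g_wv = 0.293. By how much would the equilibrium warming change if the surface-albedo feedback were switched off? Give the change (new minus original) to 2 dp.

-0.48 °C

Original: g = 0.4384, ΔT = 1.1/(1−0.4384) = 1.9587 °C.
Without surface-albedo: g' = 0.2584, ΔT' = 1.1/(1−0.2584) = 1.4833 °C.
Change = 1.4833 − 1.9587 = -0.48 °C.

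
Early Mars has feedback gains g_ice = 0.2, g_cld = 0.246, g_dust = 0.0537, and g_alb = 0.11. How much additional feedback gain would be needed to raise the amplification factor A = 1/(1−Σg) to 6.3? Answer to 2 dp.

Current total gain = 0.6097.
Target gain for A = 6.3: g* = 1 − 1/6.3 = 0.8413.
Additional gain needed = 0.8413 − 0.6097 = 0.23.

0.23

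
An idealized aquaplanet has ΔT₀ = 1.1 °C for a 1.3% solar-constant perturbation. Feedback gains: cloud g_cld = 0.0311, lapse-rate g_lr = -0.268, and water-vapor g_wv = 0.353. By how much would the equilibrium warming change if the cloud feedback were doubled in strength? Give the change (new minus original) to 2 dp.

Original: g = 0.1161, ΔT = 1.1/(1−0.1161) = 1.2445 °C.
With doubled cloud: g' = 0.1472, ΔT' = 1.1/(1−0.1472) = 1.2899 °C.
Change = 1.2899 − 1.2445 = 0.05 °C.

0.05 °C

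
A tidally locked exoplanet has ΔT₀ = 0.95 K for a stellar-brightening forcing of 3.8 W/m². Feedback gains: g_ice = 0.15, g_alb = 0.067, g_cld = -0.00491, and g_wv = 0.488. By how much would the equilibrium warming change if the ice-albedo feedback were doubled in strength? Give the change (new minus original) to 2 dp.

3.17 K

Original: g = 0.70009, ΔT = 0.95/(1−0.70009) = 3.1676 K.
With doubled ice-albedo: g' = 0.85009, ΔT' = 0.95/(1−0.85009) = 6.3371 K.
Change = 6.3371 − 3.1676 = 3.17 K.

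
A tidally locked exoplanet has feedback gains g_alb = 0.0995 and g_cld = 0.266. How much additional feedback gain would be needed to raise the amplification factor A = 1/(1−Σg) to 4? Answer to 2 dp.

Current total gain = 0.3655.
Target gain for A = 4: g* = 1 − 1/4 = 0.75.
Additional gain needed = 0.75 − 0.3655 = 0.38.

0.38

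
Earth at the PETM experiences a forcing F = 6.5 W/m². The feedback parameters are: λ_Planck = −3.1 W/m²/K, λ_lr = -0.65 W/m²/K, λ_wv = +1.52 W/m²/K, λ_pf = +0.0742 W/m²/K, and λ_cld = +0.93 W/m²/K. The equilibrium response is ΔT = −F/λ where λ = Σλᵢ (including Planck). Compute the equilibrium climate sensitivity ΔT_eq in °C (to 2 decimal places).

5.30 °C

Net feedback parameter λ = (−3.1) + (-0.65) + (+1.52) + (+0.0742) + (+0.93) = -1.2258 W/m²/K.
ΔT = −F/λ = −6.5/(-1.2258) = 5.30 °C.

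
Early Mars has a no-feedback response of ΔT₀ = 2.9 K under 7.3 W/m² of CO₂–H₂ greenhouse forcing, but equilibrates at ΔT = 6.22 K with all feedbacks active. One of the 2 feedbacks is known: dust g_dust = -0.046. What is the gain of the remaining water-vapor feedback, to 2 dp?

Amplification A = ΔT/ΔT₀ = 6.22/2.9 = 2.145.
Total gain g = 1 − 1/A = 1 − 1/2.145 = 0.5338.
The known gain is -0.046.
g_wv = 0.5338 + 0.046 = 0.58.

0.58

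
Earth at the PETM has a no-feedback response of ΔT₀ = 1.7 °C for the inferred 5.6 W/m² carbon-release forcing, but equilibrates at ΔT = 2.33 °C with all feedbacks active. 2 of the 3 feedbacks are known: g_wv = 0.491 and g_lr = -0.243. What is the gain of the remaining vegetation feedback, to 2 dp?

0.02

Amplification A = ΔT/ΔT₀ = 2.33/1.7 = 1.371.
Total gain g = 1 − 1/A = 1 − 1/1.371 = 0.2706.
Known gains sum to 0.491 − 0.243 = 0.248.
g_veg = 0.2706 − 0.248 = 0.02.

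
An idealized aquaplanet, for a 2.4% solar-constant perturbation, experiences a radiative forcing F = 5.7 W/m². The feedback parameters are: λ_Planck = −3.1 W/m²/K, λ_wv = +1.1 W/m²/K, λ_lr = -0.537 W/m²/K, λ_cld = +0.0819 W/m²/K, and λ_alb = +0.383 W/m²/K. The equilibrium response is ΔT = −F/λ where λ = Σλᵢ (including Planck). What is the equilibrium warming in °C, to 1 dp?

2.8 °C

Net feedback parameter λ = (−3.1) + (+1.1) + (-0.537) + (+0.0819) + (+0.383) = -2.0721 W/m²/K.
ΔT = −F/λ = −5.7/(-2.0721) = 2.8 °C.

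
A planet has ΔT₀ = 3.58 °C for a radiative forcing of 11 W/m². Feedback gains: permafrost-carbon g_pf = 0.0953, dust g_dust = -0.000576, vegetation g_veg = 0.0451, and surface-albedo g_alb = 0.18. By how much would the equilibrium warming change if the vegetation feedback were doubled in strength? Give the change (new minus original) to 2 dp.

Original: g = 0.319824, ΔT = 3.58/(1−0.319824) = 5.2633 °C.
With doubled vegetation: g' = 0.364924, ΔT' = 3.58/(1−0.364924) = 5.6371 °C.
Change = 5.6371 − 5.2633 = 0.37 °C.

0.37 °C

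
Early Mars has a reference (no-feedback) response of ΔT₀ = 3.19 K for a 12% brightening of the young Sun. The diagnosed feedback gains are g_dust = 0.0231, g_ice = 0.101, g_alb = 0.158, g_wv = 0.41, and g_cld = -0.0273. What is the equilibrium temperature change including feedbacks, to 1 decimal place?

Total gain g = 0.0231 + 0.101 + 0.158 + 0.41 − 0.0273 = 0.6648.
Amplification A = 1/(1 − 0.6648) = 2.983.
ΔT = 3.19 × 2.983 = 9.5 K.

9.5 K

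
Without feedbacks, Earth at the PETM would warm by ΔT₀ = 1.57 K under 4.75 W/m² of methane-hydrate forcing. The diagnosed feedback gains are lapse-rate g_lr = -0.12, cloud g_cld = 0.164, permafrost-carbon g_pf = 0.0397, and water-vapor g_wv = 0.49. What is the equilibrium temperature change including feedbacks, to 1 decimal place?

Total gain g = -0.12 + 0.164 + 0.0397 + 0.49 = 0.5737.
Amplification A = 1/(1 − 0.5737) = 2.346.
ΔT = 1.57 × 2.346 = 3.7 K.

3.7 K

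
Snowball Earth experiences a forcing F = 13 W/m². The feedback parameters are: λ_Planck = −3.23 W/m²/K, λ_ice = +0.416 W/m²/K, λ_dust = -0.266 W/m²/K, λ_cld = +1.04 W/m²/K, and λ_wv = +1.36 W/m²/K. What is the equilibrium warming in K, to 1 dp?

19.1 K

Net feedback parameter λ = (−3.23) + (+0.416) + (-0.266) + (+1.04) + (+1.36) = -0.68 W/m²/K.
ΔT = −F/λ = −13/(-0.68) = 19.1 K.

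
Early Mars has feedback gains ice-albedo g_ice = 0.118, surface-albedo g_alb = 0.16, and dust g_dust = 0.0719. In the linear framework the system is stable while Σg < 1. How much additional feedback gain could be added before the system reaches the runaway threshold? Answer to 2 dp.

0.65

Current total gain = 0.118 + 0.16 + 0.0719 = 0.3499.
Margin to runaway = 1 − 0.3499 = 0.65.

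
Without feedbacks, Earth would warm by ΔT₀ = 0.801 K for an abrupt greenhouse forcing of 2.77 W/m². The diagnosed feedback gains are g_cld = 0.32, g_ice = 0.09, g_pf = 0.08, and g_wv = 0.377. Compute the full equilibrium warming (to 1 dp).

Total gain g = 0.32 + 0.09 + 0.08 + 0.377 = 0.867.
Amplification A = 1/(1 − 0.867) = 7.519.
ΔT = 0.801 × 7.519 = 6.0 K.

6.0 K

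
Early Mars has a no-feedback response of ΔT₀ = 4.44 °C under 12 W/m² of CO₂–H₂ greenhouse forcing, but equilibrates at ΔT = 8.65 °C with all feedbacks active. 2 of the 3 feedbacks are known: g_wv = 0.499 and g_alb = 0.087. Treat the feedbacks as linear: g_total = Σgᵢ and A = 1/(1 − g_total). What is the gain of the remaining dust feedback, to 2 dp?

-0.10

Amplification A = ΔT/ΔT₀ = 8.65/4.44 = 1.948.
Total gain g = 1 − 1/A = 1 − 1/1.948 = 0.4867.
Known gains sum to 0.499 + 0.087 = 0.586.
g_dust = 0.4867 − 0.586 = -0.10.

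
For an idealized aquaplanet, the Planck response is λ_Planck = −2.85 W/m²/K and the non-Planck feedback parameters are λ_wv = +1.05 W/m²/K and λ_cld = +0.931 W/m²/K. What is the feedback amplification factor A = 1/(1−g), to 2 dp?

3.28

Convert to gains: g_wv = 1.05/2.85 = 0.3684; g_cld = 0.931/2.85 = 0.3267.
Total gain g = 0.6951.
A = 1/(1 − 0.6951) = 3.28.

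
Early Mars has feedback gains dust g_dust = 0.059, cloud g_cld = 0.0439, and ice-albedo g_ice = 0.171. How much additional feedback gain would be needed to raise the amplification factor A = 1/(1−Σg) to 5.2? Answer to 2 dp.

0.53

Current total gain = 0.2739.
Target gain for A = 5.2: g* = 1 − 1/5.2 = 0.8077.
Additional gain needed = 0.8077 − 0.2739 = 0.53.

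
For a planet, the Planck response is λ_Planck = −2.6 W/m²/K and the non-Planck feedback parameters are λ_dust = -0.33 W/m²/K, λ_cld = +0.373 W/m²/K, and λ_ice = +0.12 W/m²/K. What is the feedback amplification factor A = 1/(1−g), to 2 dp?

1.07

Convert to gains: g_dust = -0.33/2.6 = -0.1269; g_cld = 0.373/2.6 = 0.1435; g_ice = 0.12/2.6 = 0.04615.
Total gain g = 0.06275.
A = 1/(1 − 0.06275) = 1.07.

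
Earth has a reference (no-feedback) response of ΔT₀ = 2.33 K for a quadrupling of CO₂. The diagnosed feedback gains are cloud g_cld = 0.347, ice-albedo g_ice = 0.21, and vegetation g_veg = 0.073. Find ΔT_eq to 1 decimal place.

6.3 K

Total gain g = 0.347 + 0.21 + 0.073 = 0.63.
Amplification A = 1/(1 − 0.63) = 2.703.
ΔT = 2.33 × 2.703 = 6.3 K.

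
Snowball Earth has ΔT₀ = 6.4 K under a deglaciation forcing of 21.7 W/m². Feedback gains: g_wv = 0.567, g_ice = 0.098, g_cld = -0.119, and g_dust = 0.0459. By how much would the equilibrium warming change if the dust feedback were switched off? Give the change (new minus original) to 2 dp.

-1.59 K

Original: g = 0.5919, ΔT = 6.4/(1−0.5919) = 15.6824 K.
Without dust: g' = 0.546, ΔT' = 6.4/(1−0.546) = 14.0969 K.
Change = 14.0969 − 15.6824 = -1.59 K.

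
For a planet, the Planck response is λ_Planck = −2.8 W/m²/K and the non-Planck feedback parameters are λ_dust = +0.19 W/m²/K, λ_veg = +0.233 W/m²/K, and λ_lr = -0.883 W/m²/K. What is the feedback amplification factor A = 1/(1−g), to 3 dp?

Convert to gains: g_dust = 0.19/2.8 = 0.06786; g_veg = 0.233/2.8 = 0.08321; g_lr = -0.883/2.8 = -0.3154.
Total gain g = -0.16433.
A = 1/(1 + 0.16433) = 0.859.

0.859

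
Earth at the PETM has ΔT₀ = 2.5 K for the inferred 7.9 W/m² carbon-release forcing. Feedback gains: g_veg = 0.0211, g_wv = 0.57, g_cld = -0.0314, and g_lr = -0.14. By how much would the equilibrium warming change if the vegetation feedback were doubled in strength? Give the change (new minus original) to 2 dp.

0.16 K

Original: g = 0.4197, ΔT = 2.5/(1−0.4197) = 4.3081 K.
With doubled vegetation: g' = 0.4408, ΔT' = 2.5/(1−0.4408) = 4.4707 K.
Change = 4.4707 − 4.3081 = 0.16 K.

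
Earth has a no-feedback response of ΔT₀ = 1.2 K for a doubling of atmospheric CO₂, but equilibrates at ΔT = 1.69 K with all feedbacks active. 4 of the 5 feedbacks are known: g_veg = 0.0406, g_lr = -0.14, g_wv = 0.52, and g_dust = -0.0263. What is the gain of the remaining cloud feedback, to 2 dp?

Amplification A = ΔT/ΔT₀ = 1.69/1.2 = 1.408.
Total gain g = 1 − 1/A = 1 − 1/1.408 = 0.2898.
Known gains sum to 0.0406 − 0.14 + 0.52 − 0.0263 = 0.3943.
g_cld = 0.2898 − 0.3943 = -0.10.

-0.10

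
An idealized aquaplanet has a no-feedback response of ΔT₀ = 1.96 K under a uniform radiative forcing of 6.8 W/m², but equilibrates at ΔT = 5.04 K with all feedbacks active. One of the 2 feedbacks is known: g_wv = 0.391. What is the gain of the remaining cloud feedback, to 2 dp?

Amplification A = ΔT/ΔT₀ = 5.04/1.96 = 2.571.
Total gain g = 1 − 1/A = 1 − 1/2.571 = 0.611.
The known gain is 0.391.
g_cld = 0.611 − 0.391 = 0.22.

0.22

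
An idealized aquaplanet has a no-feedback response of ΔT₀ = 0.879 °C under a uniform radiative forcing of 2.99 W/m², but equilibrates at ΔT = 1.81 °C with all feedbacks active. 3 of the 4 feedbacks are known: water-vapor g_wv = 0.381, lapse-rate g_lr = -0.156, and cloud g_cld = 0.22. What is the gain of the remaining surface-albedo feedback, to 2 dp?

0.07

Amplification A = ΔT/ΔT₀ = 1.81/0.879 = 2.059.
Total gain g = 1 − 1/A = 1 − 1/2.059 = 0.5143.
Known gains sum to 0.381 − 0.156 + 0.22 = 0.445.
g_alb = 0.5143 − 0.445 = 0.07.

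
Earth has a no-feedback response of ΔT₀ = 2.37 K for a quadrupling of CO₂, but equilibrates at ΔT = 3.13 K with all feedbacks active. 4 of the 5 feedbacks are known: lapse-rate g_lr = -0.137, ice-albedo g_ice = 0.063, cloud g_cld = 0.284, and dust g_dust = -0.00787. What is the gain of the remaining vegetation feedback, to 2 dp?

Amplification A = ΔT/ΔT₀ = 3.13/2.37 = 1.321.
Total gain g = 1 − 1/A = 1 − 1/1.321 = 0.243.
Known gains sum to -0.137 + 0.063 + 0.284 − 0.00787 = 0.20213.
g_veg = 0.243 − 0.20213 = 0.04.

0.04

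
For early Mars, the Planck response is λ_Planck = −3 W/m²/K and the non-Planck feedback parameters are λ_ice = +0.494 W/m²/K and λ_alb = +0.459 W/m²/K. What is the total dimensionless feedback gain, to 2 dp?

0.32

Convert to gains: g_ice = 0.494/3 = 0.1647; g_alb = 0.459/3 = 0.153.
Total gain g = 0.3177.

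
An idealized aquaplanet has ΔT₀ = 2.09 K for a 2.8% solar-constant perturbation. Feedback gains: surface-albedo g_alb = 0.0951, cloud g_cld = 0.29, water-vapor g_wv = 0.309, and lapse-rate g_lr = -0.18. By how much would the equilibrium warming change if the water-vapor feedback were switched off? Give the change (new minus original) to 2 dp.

Original: g = 0.5141, ΔT = 2.09/(1−0.5141) = 4.3013 K.
Without water-vapor: g' = 0.2051, ΔT' = 2.09/(1−0.2051) = 2.6293 K.
Change = 2.6293 − 4.3013 = -1.67 K.

-1.67 K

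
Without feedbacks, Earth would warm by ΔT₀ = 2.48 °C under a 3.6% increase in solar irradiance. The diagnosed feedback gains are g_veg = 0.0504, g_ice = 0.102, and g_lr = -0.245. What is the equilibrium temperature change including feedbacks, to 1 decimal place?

Total gain g = 0.0504 + 0.102 − 0.245 = -0.0926.
Amplification A = 1/(1 + 0.0926) = 0.9152.
ΔT = 2.48 × 0.9152 = 2.3 °C.

2.3 °C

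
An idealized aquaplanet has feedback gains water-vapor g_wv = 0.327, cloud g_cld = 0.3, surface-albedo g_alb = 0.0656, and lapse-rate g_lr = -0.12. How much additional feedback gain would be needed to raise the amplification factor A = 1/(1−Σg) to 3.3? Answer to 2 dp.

0.12

Current total gain = 0.5726.
Target gain for A = 3.3: g* = 1 − 1/3.3 = 0.697.
Additional gain needed = 0.697 − 0.5726 = 0.12.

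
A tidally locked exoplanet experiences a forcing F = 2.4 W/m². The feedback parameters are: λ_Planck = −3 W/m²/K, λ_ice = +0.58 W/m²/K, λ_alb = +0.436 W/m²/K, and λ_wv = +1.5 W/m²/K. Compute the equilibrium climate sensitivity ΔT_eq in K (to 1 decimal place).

Net feedback parameter λ = (−3) + (+0.58) + (+0.436) + (+1.5) = -0.484 W/m²/K.
ΔT = −F/λ = −2.4/(-0.484) = 5.0 K.

5.0 K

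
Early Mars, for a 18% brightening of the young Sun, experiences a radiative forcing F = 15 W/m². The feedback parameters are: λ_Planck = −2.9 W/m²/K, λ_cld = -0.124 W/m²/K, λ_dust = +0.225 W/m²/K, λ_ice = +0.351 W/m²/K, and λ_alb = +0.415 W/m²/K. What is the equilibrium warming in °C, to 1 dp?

Net feedback parameter λ = (−2.9) + (-0.124) + (+0.225) + (+0.351) + (+0.415) = -2.033 W/m²/K.
ΔT = −F/λ = −15/(-2.033) = 7.4 °C.

7.4 °C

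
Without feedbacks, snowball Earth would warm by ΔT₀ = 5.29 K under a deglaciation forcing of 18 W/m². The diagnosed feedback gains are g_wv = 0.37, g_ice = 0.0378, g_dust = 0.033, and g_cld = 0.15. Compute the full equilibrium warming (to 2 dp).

12.93 K

Total gain g = 0.37 + 0.0378 + 0.033 + 0.15 = 0.5908.
Amplification A = 1/(1 − 0.5908) = 2.444.
ΔT = 5.29 × 2.444 = 12.93 K.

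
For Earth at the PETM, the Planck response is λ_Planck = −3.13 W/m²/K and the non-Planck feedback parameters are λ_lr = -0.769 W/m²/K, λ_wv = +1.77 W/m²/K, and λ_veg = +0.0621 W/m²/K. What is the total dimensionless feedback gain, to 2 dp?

0.34

Convert to gains: g_lr = -0.769/3.13 = -0.2457; g_wv = 1.77/3.13 = 0.5655; g_veg = 0.0621/3.13 = 0.01984.
Total gain g = 0.33964.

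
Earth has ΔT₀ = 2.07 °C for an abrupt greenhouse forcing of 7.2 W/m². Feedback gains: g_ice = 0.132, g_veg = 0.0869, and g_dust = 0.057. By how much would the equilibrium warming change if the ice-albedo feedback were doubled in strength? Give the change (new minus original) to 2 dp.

Original: g = 0.2759, ΔT = 2.07/(1−0.2759) = 2.8587 °C.
With doubled ice-albedo: g' = 0.4079, ΔT' = 2.07/(1−0.4079) = 3.4960 °C.
Change = 3.4960 − 2.8587 = 0.64 °C.

0.64 °C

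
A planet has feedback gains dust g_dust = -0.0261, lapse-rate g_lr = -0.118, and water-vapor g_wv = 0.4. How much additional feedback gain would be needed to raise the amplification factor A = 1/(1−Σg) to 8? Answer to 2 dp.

0.62

Current total gain = 0.2559.
Target gain for A = 8: g* = 1 − 1/8 = 0.875.
Additional gain needed = 0.875 − 0.2559 = 0.62.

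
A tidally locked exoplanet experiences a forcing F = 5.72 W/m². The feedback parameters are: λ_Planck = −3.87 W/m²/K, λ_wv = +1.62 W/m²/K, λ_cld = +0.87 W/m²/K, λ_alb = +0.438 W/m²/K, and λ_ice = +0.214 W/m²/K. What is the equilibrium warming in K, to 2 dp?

Net feedback parameter λ = (−3.87) + (+1.62) + (+0.87) + (+0.438) + (+0.214) = -0.728 W/m²/K.
ΔT = −F/λ = −5.72/(-0.728) = 7.86 K.

7.86 K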